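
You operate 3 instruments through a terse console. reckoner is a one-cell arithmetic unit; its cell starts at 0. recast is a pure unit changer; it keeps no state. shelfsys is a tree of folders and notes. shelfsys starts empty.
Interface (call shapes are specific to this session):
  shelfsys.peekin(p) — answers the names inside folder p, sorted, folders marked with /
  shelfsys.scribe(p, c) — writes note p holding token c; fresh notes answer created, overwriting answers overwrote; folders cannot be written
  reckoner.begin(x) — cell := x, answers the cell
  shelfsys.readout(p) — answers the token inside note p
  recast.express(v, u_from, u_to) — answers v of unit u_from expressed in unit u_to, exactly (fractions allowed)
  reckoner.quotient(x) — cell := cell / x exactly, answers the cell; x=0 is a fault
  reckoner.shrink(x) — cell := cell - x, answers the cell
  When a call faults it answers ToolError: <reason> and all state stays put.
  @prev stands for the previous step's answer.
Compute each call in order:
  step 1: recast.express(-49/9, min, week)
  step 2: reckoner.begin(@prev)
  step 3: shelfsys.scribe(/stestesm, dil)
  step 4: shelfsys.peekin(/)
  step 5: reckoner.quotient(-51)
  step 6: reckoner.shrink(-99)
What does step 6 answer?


Step: recast.express[-49/9; min; week]
Result: -7/12960
Step: reckoner.begin[@prev]
Result: -7/12960
Step: shelfsys.scribe[/stestesm; dil]
Result: created
Step: shelfsys.peekin[/]
Result: [stestesm]
Step: reckoner.quotient[-51]
Result: 7/660960
Step: reckoner.shrink[-99]
Result: 65435047/660960

Answer: 65435047/660960


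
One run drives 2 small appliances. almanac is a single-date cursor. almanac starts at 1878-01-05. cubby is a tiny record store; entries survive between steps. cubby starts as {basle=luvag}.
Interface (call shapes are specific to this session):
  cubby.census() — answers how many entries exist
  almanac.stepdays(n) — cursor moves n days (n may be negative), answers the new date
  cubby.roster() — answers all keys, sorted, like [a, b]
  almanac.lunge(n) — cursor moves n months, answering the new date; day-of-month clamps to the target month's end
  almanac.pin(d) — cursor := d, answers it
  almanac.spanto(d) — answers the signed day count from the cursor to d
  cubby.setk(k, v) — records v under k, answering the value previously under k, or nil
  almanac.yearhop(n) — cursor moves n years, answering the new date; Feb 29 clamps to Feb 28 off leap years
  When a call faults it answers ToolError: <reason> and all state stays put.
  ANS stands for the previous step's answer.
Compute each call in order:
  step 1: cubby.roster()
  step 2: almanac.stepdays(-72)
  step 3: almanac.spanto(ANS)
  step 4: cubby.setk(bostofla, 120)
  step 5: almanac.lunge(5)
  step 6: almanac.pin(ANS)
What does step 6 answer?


Answer: 1878-03-25

Derivation:
·→ cubby.roster()
·← [basle]
·→ almanac.stepdays(n='-72')
·← 1877-10-25
·→ almanac.spanto(d='ANS')
·← 0
·→ cubby.setk(k='bostofla', v='120')
·← nil
·→ almanac.lunge(n='5')
·← 1878-03-25
·→ almanac.pin(d='ANS')
·← 1878-03-25


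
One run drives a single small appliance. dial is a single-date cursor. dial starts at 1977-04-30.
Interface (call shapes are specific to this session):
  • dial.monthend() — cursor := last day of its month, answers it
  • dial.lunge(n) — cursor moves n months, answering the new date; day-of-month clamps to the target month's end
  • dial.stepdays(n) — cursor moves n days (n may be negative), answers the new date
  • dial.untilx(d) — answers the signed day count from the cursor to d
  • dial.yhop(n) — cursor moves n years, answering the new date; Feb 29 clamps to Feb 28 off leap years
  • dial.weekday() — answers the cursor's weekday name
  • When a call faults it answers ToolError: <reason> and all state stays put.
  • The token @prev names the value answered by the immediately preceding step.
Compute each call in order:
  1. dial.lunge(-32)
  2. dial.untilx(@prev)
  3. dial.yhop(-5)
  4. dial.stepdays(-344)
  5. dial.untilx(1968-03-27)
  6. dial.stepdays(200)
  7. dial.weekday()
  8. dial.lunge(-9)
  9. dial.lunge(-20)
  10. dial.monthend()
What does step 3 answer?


Do: dial.lunge[n: -32]
See: 1974-08-30
Do: dial.untilx[d: @prev]
See: 0
Do: dial.yhop[n: -5]
See: 1969-08-30
Do: dial.stepdays[n: -344]
See: 1968-09-20
Do: dial.untilx[d: 1968-03-27]
See: -177
Do: dial.stepdays[n: 200]
See: 1969-04-08
Do: dial.weekday[]
See: Tuesday
Do: dial.lunge[n: -9]
See: 1968-07-08
Do: dial.lunge[n: -20]
See: 1966-11-08
Do: dial.monthend[]
See: 1966-11-30

Answer: 1969-08-30


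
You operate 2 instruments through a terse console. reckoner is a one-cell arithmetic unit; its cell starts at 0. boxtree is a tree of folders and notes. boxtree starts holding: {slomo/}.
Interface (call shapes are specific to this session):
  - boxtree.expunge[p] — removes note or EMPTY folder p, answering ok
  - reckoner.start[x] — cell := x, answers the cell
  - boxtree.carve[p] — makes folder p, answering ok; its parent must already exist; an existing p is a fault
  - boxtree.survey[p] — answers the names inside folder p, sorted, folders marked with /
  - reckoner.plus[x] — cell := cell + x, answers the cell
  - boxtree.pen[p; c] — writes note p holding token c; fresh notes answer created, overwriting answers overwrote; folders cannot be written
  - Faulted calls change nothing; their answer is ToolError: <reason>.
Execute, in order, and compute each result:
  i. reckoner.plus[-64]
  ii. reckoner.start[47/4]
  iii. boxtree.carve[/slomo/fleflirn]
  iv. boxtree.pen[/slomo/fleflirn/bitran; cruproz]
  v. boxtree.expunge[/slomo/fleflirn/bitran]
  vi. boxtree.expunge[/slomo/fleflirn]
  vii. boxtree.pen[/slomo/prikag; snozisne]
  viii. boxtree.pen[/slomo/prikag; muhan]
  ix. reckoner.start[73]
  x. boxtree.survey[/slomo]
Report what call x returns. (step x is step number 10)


// reckoner.plus(x=-64) == -64
// reckoner.start(x=47/4) == 47/4
// boxtree.carve(p=/slomo/fleflirn) == ok
// boxtree.pen(p=/slomo/fleflirn/bitran, c=cruproz) == created
// boxtree.expunge(p=/slomo/fleflirn/bitran) == ok
// boxtree.expunge(p=/slomo/fleflirn) == ok
// boxtree.pen(p=/slomo/prikag, c=snozisne) == created
// boxtree.pen(p=/slomo/prikag, c=muhan) == overwrote
// reckoner.start(x=73) == 73
// boxtree.survey(p=/slomo) == [prikag]

Answer: [prikag]


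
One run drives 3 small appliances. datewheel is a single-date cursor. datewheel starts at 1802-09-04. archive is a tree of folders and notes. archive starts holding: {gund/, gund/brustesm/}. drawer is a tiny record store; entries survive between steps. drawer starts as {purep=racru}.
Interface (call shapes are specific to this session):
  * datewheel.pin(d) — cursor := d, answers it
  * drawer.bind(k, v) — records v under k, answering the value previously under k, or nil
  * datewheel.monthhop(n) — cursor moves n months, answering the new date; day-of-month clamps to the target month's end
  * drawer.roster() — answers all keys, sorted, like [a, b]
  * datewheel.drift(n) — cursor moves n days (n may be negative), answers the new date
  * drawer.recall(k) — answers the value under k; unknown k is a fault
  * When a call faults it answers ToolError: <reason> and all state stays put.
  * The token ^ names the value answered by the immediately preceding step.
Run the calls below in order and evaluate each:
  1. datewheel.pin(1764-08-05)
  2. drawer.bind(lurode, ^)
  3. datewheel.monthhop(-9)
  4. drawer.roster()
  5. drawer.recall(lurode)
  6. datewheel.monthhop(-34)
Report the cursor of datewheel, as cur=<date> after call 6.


Answer: cur=1761-01-05

Derivation:
-> datewheel.pin(d→1764-08-05)
<- 1764-08-05
-> drawer.bind(k→lurode, v→^)
<- nil
-> datewheel.monthhop(n→-9)
<- 1763-11-05
-> drawer.roster()
<- [lurode, purep]
-> drawer.recall(k→lurode)
<- 1764-08-05
-> datewheel.monthhop(n→-34)
<- 1761-01-05


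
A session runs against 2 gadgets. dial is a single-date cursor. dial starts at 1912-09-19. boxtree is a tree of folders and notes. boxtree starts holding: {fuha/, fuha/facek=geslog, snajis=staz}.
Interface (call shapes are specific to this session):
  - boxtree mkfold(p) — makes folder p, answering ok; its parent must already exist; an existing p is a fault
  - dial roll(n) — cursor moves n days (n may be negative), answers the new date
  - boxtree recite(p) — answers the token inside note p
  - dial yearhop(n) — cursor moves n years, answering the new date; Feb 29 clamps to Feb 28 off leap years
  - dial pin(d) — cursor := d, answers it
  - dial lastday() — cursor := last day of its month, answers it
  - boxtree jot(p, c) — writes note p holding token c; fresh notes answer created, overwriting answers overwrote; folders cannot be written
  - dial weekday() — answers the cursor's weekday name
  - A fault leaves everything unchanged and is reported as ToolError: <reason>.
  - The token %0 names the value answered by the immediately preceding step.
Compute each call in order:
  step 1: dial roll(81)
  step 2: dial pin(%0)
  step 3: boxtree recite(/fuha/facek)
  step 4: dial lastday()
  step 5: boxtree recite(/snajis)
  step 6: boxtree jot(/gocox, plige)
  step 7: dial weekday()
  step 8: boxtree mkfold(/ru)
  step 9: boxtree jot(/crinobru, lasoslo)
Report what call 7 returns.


CALL dial roll[81]
RET  1912-12-09
CALL dial pin[%0]
RET  1912-12-09
CALL boxtree recite[/fuha/facek]
RET  geslog
CALL dial lastday[]
RET  1912-12-31
CALL boxtree recite[/snajis]
RET  staz
CALL boxtree jot[/gocox; plige]
RET  created
CALL dial weekday[]
RET  Tuesday
CALL boxtree mkfold[/ru]
RET  ok
CALL boxtree jot[/crinobru; lasoslo]
RET  created

Answer: Tuesday


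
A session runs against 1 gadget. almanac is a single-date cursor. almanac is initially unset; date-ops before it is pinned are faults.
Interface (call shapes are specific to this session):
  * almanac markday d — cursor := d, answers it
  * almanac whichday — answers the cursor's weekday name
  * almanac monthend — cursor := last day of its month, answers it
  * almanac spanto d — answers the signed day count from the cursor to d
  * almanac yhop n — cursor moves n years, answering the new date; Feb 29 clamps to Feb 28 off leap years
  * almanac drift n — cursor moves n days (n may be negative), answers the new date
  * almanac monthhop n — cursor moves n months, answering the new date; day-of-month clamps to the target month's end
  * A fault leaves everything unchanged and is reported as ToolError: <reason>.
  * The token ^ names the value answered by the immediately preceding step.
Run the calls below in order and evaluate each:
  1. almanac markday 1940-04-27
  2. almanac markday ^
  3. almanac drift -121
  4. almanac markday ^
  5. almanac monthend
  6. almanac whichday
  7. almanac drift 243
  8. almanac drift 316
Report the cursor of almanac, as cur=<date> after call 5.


Now I run almanac markday(d→1940-04-27), and observe 1940-04-27.
Calling almanac markday(d→^), and observe 1940-04-27.
Calling almanac drift(n→-121), and observe 1939-12-28.
Using almanac markday(d→^), yielding 1939-12-28.
Calling almanac monthend(), giving 1939-12-31.
I try almanac whichday(), yielding Sunday.
I invoke almanac drift(n→243), and observe 1940-08-30.
I use almanac drift(n→316), giving 1941-07-12.

Answer: cur=1939-12-31


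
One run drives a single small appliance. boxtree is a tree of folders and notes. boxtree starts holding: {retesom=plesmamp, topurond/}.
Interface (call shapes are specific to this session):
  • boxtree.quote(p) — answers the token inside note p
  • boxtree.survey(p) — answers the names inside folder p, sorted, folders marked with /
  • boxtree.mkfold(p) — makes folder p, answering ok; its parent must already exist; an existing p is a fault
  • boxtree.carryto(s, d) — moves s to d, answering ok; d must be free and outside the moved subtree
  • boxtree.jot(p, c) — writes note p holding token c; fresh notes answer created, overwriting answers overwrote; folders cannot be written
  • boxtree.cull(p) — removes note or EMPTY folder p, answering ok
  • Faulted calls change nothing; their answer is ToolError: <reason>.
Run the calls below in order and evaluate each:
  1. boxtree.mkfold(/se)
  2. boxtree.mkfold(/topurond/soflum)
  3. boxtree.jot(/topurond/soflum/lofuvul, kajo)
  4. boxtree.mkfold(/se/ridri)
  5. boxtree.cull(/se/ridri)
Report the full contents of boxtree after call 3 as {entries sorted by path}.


Answer: {retesom=plesmamp, se/, topurond/, topurond/soflum/, topurond/soflum/lofuvul=kajo}

Derivation:
==> boxtree.mkfold(p→/se)
<== ok
==> boxtree.mkfold(p→/topurond/soflum)
<== ok
==> boxtree.jot(p→/topurond/soflum/lofuvul, c→kajo)
<== created
==> boxtree.mkfold(p→/se/ridri)
<== ok
==> boxtree.cull(p→/se/ridri)
<== ok


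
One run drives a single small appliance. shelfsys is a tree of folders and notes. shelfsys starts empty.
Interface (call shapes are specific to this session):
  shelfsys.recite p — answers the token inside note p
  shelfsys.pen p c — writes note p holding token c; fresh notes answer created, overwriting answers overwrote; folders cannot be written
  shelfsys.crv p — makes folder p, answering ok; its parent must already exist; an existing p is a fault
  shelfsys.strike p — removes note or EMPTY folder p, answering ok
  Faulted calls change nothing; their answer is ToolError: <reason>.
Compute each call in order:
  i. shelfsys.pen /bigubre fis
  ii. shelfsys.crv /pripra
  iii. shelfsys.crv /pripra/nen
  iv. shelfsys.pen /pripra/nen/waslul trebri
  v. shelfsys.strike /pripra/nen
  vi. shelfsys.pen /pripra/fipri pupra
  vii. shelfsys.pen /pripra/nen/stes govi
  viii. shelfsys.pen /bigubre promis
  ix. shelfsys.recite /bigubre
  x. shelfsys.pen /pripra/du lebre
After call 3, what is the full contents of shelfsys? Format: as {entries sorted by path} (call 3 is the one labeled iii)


Answer: {bigubre=fis, pripra/, pripra/nen/}

Derivation:
Step: shelfsys.pen[p→/bigubre; c→fis]
Result: created
Step: shelfsys.crv[p→/pripra]
Result: ok
Step: shelfsys.crv[p→/pripra/nen]
Result: ok
Step: shelfsys.pen[p→/pripra/nen/waslul; c→trebri]
Result: created
Step: shelfsys.strike[p→/pripra/nen]
Result: ToolError: not empty
Step: shelfsys.pen[p→/pripra/fipri; c→pupra]
Result: created
Step: shelfsys.pen[p→/pripra/nen/stes; c→govi]
Result: created
Step: shelfsys.pen[p→/bigubre; c→promis]
Result: overwrote
Step: shelfsys.recite[p→/bigubre]
Result: promis
Step: shelfsys.pen[p→/pripra/du; c→lebre]
Result: created


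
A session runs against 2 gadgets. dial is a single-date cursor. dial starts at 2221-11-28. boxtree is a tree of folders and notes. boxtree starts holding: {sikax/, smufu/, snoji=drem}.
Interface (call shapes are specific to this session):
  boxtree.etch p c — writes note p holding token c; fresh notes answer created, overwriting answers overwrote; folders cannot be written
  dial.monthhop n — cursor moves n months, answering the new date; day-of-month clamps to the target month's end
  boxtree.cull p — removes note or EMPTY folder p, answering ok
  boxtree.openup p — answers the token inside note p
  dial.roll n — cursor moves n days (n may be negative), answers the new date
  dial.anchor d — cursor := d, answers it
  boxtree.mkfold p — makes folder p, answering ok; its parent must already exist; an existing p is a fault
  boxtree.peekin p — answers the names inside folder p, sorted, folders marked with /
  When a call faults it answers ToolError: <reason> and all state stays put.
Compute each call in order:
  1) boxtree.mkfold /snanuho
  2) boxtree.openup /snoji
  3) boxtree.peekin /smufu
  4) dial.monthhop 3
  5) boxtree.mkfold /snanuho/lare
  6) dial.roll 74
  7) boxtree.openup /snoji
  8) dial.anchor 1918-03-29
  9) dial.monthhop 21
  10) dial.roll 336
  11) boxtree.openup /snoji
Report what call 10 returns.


Answer: 1920-11-29

Derivation:
Do: boxtree.mkfold[/snanuho]
See: ok
Do: boxtree.openup[/snoji]
See: drem
Do: boxtree.peekin[/smufu]
See: []
Do: dial.monthhop[3]
See: 2222-02-28
Do: boxtree.mkfold[/snanuho/lare]
See: ok
Do: dial.roll[74]
See: 2222-05-13
Do: boxtree.openup[/snoji]
See: drem
Do: dial.anchor[1918-03-29]
See: 1918-03-29
Do: dial.monthhop[21]
See: 1919-12-29
Do: dial.roll[336]
See: 1920-11-29
Do: boxtree.openup[/snoji]
See: drem


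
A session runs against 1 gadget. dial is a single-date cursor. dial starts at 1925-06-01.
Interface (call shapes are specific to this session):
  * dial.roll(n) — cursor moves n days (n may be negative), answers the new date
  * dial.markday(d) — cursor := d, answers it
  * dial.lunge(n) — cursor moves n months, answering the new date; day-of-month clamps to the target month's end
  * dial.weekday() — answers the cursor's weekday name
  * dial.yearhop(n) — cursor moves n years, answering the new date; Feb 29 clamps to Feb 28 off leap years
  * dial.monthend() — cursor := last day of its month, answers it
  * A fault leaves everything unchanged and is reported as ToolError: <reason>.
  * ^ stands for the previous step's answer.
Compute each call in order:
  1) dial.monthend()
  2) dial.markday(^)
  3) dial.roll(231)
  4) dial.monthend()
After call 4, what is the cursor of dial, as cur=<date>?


Answer: cur=1926-02-28

Derivation:
Now I run dial.monthend, and see 1925-06-30.
Now I run dial.markday(d→^), — result: 1925-06-30.
Calling dial.roll(n→231): 1926-02-16.
I run dial.monthend, giving 1926-02-28.


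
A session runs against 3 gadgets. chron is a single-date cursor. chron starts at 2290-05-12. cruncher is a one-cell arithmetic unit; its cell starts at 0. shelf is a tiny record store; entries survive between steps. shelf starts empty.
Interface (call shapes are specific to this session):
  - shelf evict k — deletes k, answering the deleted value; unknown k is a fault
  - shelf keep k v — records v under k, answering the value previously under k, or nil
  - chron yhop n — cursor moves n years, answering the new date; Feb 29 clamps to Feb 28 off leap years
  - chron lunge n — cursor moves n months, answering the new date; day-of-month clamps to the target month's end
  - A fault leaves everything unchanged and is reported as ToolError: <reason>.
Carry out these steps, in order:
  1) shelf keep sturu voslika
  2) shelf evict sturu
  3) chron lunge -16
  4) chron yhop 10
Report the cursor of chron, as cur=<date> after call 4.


Answer: cur=2299-01-12

Derivation:
Act: shelf keep[k: sturu; v: voslika]
Obs: nil
Act: shelf evict[k: sturu]
Obs: voslika
Act: chron lunge[n: -16]
Obs: 2289-01-12
Act: chron yhop[n: 10]
Obs: 2299-01-12


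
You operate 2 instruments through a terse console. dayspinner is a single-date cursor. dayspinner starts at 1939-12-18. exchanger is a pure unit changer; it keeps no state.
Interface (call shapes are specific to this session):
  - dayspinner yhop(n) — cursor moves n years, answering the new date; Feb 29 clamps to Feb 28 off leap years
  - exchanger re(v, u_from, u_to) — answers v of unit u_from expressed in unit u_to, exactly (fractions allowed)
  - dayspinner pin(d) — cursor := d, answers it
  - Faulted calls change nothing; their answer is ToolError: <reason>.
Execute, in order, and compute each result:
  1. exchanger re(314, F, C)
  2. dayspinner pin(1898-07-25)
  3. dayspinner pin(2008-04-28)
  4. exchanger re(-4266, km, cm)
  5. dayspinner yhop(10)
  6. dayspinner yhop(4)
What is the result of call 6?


Answer: 2022-04-28

Derivation:
==> exchanger re(v='314', u_from='F', u_to='C')
<== 470/3
==> dayspinner pin(d='1898-07-25')
<== 1898-07-25
==> dayspinner pin(d='2008-04-28')
<== 2008-04-28
==> exchanger re(v='-4266', u_from='km', u_to='cm')
<== -426600000
==> dayspinner yhop(n='10')
<== 2018-04-28
==> dayspinner yhop(n='4')
<== 2022-04-28


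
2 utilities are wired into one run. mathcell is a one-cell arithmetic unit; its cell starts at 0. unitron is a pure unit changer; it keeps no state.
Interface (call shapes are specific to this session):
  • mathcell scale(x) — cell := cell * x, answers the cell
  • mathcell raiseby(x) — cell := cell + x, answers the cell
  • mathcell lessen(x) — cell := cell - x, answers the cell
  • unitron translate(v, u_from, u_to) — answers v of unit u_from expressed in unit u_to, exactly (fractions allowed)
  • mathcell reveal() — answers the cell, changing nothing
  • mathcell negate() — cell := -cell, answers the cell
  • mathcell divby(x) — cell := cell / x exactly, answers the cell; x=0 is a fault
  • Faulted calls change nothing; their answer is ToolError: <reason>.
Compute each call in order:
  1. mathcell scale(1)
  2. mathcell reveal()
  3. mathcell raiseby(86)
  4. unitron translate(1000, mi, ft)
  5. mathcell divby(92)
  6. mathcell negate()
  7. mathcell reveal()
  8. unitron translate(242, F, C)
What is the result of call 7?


Answer: -43/46

Derivation:
$ mathcell scale x→1
  0
$ mathcell reveal
  0
$ mathcell raiseby x→86
  86
$ unitron translate v→1000 u_from→mi u_to→ft
  5280000
$ mathcell divby x→92
  43/46
$ mathcell negate
  -43/46
$ mathcell reveal
  -43/46
$ unitron translate v→242 u_from→F u_to→C
  350/3


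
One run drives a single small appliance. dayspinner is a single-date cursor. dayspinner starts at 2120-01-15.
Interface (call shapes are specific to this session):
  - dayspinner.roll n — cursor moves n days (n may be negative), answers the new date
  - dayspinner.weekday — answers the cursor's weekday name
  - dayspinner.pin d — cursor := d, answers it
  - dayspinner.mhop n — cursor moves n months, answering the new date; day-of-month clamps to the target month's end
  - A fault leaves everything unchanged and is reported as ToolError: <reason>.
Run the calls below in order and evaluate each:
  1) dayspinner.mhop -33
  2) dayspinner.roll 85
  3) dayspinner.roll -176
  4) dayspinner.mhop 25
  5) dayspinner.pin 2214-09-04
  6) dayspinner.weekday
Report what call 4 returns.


Answer: 2119-02-14

Derivation:
>> dayspinner.mhop(-33)
<< 2117-04-15
>> dayspinner.roll(85)
<< 2117-07-09
>> dayspinner.roll(-176)
<< 2117-01-14
>> dayspinner.mhop(25)
<< 2119-02-14
>> dayspinner.pin(2214-09-04)
<< 2214-09-04
>> dayspinner.weekday()
<< Sunday


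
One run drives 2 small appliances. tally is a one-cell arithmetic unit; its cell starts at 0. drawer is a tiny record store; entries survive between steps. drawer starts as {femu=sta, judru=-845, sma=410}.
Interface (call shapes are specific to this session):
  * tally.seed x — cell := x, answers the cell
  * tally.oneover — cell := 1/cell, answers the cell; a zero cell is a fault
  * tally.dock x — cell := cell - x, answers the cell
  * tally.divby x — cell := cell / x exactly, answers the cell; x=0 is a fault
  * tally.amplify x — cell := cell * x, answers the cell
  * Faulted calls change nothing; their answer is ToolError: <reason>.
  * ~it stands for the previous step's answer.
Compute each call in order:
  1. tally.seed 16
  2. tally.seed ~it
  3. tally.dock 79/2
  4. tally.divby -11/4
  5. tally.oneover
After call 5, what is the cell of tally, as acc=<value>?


% seed x: 16
[out] 16
% seed x: ~it
[out] 16
% dock x: 79/2
[out] -47/2
% divby x: -11/4
[out] 94/11
% oneover
[out] 11/94

Answer: acc=11/94


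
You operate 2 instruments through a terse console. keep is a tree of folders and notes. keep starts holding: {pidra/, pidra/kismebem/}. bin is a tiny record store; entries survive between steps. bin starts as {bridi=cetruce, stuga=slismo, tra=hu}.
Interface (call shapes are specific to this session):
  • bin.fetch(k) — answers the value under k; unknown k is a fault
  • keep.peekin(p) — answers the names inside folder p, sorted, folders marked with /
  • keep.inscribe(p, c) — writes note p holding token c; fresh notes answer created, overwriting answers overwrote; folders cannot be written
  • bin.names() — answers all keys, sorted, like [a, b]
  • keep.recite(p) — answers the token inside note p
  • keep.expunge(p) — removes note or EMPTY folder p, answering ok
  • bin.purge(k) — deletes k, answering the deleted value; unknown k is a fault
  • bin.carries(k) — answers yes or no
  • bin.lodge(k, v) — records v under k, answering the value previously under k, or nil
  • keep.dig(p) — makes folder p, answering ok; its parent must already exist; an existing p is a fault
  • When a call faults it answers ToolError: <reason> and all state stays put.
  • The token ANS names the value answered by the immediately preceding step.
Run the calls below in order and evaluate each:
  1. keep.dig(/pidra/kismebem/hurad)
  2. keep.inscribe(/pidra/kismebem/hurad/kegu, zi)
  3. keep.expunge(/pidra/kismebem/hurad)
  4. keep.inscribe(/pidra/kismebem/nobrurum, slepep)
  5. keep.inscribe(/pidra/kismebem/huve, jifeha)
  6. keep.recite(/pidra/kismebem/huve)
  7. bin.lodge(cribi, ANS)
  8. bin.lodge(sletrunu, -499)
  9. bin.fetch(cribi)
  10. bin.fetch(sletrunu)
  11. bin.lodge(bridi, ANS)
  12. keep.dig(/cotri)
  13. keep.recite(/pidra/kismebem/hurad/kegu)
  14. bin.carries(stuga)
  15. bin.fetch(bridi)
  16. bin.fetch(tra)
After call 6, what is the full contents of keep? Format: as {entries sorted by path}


Answer: {pidra/, pidra/kismebem/, pidra/kismebem/hurad/, pidra/kismebem/hurad/kegu=zi, pidra/kismebem/huve=jifeha, pidra/kismebem/nobrurum=slepep}

Derivation:
>> keep.dig(p='/pidra/kismebem/hurad')
<< ok
>> keep.inscribe(p='/pidra/kismebem/hurad/kegu', c='zi')
<< created
>> keep.expunge(p='/pidra/kismebem/hurad')
<< ToolError: not empty
>> keep.inscribe(p='/pidra/kismebem/nobrurum', c='slepep')
<< created
>> keep.inscribe(p='/pidra/kismebem/huve', c='jifeha')
<< created
>> keep.recite(p='/pidra/kismebem/huve')
<< jifeha
>> bin.lodge(k='cribi', v='ANS')
<< nil
>> bin.lodge(k='sletrunu', v='-499')
<< nil
>> bin.fetch(k='cribi')
<< jifeha
>> bin.fetch(k='sletrunu')
<< -499
>> bin.lodge(k='bridi', v='ANS')
<< cetruce
>> keep.dig(p='/cotri')
<< ok
>> keep.recite(p='/pidra/kismebem/hurad/kegu')
<< zi
>> bin.carries(k='stuga')
<< yes
>> bin.fetch(k='bridi')
<< -499
>> bin.fetch(k='tra')
<< hu


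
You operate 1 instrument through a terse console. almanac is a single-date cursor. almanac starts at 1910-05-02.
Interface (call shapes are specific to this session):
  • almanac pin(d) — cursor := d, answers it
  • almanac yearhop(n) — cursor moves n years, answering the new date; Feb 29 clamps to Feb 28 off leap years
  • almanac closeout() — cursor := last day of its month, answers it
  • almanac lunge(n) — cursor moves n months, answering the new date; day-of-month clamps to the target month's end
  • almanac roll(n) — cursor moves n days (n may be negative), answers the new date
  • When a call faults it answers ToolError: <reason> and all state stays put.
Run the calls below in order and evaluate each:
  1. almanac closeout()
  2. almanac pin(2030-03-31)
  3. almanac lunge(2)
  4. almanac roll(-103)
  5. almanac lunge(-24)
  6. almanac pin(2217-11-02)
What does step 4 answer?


[in] almanac closeout
  1910-05-31
[in] almanac pin d: 2030-03-31
  2030-03-31
[in] almanac lunge n: 2
  2030-05-31
[in] almanac roll n: -103
  2030-02-17
[in] almanac lunge n: -24
  2028-02-17
[in] almanac pin d: 2217-11-02
  2217-11-02

Answer: 2030-02-17


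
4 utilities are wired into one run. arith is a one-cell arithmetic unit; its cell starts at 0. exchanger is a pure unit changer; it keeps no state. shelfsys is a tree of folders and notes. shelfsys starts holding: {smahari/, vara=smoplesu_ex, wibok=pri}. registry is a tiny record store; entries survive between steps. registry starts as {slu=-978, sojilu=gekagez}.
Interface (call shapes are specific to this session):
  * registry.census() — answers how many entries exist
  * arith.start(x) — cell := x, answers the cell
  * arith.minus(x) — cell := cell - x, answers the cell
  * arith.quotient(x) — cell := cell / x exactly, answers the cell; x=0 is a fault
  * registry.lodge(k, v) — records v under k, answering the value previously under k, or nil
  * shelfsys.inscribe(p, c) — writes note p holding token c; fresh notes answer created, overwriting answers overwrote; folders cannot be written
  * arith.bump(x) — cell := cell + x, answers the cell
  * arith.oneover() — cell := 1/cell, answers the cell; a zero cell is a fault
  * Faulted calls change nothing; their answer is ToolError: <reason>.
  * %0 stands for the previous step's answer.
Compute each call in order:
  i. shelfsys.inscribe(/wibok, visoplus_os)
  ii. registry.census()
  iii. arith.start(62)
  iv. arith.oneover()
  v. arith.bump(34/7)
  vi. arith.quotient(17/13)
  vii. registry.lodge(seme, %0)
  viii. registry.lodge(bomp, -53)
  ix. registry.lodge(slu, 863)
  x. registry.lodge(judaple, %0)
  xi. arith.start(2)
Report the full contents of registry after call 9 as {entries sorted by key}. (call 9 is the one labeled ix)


Answer: {bomp=-53, seme=27495/7378, slu=863, sojilu=gekagez}

Derivation:
I call shelfsys.inscribe(p→/wibok, c→visoplus_os), — result: overwrote.
I call registry.census, — result: 2.
I run arith.start(x→62), giving 62.
Calling arith.oneover(), and see 1/62.
Calling arith.bump(x→34/7), and see 2115/434.
Now I run arith.quotient(x→17/13), yielding 27495/7378.
Now I run registry.lodge(k→seme, v→%0): nil.
Then registry.lodge(k→bomp, v→-53), → nil.
Calling registry.lodge(k→slu, v→863), and get -978.
I use registry.lodge(k→judaple, v→%0), → nil.
Next I call arith.start(x→2), and see 2.


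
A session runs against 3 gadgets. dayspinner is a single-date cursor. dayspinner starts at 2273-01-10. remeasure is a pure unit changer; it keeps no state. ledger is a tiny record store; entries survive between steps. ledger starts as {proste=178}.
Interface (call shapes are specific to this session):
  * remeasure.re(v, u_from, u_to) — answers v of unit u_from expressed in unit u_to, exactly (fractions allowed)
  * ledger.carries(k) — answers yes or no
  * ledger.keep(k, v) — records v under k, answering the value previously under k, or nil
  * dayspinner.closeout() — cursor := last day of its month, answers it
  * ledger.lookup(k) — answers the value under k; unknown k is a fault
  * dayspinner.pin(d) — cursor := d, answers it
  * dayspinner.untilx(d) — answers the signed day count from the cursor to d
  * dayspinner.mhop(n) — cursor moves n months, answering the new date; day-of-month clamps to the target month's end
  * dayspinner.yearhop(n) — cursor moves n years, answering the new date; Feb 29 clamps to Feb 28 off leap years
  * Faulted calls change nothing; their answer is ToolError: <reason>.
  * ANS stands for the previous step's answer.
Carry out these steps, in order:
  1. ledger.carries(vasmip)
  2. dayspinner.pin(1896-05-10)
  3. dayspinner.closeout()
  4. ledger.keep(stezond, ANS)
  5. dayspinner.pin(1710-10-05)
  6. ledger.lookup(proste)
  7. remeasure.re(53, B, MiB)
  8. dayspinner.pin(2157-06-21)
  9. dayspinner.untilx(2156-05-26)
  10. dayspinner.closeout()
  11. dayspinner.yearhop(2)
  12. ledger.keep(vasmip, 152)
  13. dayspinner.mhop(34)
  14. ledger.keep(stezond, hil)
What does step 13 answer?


Answer: 2162-04-30

Derivation:
·→ ledger.carries(k→vasmip)
·← no
·→ dayspinner.pin(d→1896-05-10)
·← 1896-05-10
·→ dayspinner.closeout()
·← 1896-05-31
·→ ledger.keep(k→stezond, v→ANS)
·← nil
·→ dayspinner.pin(d→1710-10-05)
·← 1710-10-05
·→ ledger.lookup(k→proste)
·← 178
·→ remeasure.re(v→53, u_from→B, u_to→MiB)
·← 53/1048576
·→ dayspinner.pin(d→2157-06-21)
·← 2157-06-21
·→ dayspinner.untilx(d→2156-05-26)
·← -391
·→ dayspinner.closeout()
·← 2157-06-30
·→ dayspinner.yearhop(n→2)
·← 2159-06-30
·→ ledger.keep(k→vasmip, v→152)
·← nil
·→ dayspinner.mhop(n→34)
·← 2162-04-30
·→ ledger.keep(k→stezond, v→hil)
·← 1896-05-31


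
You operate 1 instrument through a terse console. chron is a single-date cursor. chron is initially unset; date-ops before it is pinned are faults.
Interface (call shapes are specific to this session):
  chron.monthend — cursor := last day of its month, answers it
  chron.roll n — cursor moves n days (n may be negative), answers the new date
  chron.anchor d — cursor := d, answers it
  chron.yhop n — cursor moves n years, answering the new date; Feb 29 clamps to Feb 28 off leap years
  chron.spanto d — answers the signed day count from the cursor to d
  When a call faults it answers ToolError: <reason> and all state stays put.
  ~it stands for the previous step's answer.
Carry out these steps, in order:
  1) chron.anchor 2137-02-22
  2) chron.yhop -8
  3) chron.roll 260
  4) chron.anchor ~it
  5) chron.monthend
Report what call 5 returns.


Answer: 2129-11-30

Derivation:
-> anchor(d→2137-02-22)
<- 2137-02-22
-> yhop(n→-8)
<- 2129-02-22
-> roll(n→260)
<- 2129-11-09
-> anchor(d→~it)
<- 2129-11-09
-> monthend()
<- 2129-11-30


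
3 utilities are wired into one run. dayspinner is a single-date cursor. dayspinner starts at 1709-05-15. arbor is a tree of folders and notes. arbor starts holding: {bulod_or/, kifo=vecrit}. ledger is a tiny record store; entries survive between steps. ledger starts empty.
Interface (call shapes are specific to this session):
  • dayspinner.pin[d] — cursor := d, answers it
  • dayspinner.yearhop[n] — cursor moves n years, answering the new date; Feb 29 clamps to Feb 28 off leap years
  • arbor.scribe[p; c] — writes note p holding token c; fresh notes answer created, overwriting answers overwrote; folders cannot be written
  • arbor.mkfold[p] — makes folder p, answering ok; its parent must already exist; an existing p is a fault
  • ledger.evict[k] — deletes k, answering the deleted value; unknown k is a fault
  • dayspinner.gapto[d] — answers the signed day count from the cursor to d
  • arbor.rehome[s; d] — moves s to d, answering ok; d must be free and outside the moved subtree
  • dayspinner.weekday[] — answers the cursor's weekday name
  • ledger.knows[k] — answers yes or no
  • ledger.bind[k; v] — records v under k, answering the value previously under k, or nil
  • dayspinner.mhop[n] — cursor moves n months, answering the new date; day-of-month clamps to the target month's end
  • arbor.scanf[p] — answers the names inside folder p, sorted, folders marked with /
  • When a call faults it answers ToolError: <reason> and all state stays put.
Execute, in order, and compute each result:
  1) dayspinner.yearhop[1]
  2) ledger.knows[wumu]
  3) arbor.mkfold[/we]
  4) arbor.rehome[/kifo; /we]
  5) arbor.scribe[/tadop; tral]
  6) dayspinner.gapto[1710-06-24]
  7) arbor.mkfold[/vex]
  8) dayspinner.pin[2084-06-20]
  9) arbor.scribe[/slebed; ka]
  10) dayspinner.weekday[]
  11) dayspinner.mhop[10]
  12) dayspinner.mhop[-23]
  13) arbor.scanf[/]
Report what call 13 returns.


Answer: [bulod_or/, kifo, slebed, tadop, vex/, we/]

Derivation:
>> dayspinner.yearhop(n=1)
<< 1710-05-15
>> ledger.knows(k=wumu)
<< no
>> arbor.mkfold(p=/we)
<< ok
>> arbor.rehome(s=/kifo, d=/we)
<< ToolError: exists
>> arbor.scribe(p=/tadop, c=tral)
<< created
>> dayspinner.gapto(d=1710-06-24)
<< 40
>> arbor.mkfold(p=/vex)
<< ok
>> dayspinner.pin(d=2084-06-20)
<< 2084-06-20
>> arbor.scribe(p=/slebed, c=ka)
<< created
>> dayspinner.weekday()
<< Tuesday
>> dayspinner.mhop(n=10)
<< 2085-04-20
>> dayspinner.mhop(n=-23)
<< 2083-05-20
>> arbor.scanf(p=/)
<< [bulod_or/, kifo, slebed, tadop, vex/, we/]


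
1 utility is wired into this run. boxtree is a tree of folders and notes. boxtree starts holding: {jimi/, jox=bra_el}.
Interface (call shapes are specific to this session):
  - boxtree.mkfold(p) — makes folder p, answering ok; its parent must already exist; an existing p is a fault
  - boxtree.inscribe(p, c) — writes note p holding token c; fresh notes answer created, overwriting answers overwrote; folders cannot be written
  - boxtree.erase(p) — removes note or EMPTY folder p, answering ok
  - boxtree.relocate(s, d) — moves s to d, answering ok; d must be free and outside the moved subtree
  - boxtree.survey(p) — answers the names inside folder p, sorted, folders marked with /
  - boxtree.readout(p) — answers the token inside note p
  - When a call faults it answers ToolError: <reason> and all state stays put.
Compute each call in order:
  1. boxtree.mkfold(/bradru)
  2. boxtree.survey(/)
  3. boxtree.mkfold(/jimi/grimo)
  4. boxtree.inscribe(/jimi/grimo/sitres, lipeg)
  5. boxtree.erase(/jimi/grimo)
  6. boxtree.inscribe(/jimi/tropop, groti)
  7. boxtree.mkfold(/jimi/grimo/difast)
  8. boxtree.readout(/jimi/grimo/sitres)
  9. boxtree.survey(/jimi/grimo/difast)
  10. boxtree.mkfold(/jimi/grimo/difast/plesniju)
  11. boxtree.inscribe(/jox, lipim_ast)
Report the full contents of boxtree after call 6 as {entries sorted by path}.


Answer: {bradru/, jimi/, jimi/grimo/, jimi/grimo/sitres=lipeg, jimi/tropop=groti, jox=bra_el}

Derivation:
-- boxtree.mkfold(p: /bradru) -> ok
-- boxtree.survey(p: /) -> [bradru/, jimi/, jox]
-- boxtree.mkfold(p: /jimi/grimo) -> ok
-- boxtree.inscribe(p: /jimi/grimo/sitres, c: lipeg) -> created
-- boxtree.erase(p: /jimi/grimo) -> ToolError: not empty
-- boxtree.inscribe(p: /jimi/tropop, c: groti) -> created
-- boxtree.mkfold(p: /jimi/grimo/difast) -> ok
-- boxtree.readout(p: /jimi/grimo/sitres) -> lipeg
-- boxtree.survey(p: /jimi/grimo/difast) -> []
-- boxtree.mkfold(p: /jimi/grimo/difast/plesniju) -> ok
-- boxtree.inscribe(p: /jox, c: lipim_ast) -> overwrote


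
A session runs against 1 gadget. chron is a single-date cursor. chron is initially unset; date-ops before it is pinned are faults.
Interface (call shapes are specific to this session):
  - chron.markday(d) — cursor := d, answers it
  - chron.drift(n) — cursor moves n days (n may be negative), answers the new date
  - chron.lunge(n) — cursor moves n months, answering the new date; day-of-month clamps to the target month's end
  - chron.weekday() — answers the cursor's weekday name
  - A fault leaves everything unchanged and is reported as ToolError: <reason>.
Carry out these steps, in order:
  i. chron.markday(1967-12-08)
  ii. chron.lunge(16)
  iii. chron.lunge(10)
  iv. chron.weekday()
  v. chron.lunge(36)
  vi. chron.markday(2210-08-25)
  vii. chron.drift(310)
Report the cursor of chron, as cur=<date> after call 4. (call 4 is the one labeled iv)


Do: chron.markday[d='1967-12-08']
See: 1967-12-08
Do: chron.lunge[n='16']
See: 1969-04-08
Do: chron.lunge[n='10']
See: 1970-02-08
Do: chron.weekday[]
See: Sunday
Do: chron.lunge[n='36']
See: 1973-02-08
Do: chron.markday[d='2210-08-25']
See: 2210-08-25
Do: chron.drift[n='310']
See: 2211-07-01

Answer: cur=1970-02-08


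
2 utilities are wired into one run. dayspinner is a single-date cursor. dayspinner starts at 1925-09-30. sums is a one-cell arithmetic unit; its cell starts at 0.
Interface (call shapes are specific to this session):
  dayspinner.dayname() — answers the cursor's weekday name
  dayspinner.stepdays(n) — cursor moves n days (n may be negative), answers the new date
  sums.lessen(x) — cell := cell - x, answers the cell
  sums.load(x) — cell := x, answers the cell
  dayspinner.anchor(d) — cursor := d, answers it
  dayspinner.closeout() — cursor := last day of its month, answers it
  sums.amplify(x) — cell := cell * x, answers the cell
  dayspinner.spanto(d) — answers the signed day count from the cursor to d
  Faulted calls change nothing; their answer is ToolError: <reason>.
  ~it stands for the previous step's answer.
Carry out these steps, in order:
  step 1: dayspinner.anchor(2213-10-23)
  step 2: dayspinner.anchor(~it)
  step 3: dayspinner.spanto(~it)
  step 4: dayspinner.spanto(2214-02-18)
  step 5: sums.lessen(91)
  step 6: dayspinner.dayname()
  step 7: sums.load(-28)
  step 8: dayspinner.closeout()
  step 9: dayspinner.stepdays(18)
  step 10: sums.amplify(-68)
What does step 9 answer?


~$ dayspinner.anchor d: 2213-10-23
  2213-10-23
~$ dayspinner.anchor d: ~it
  2213-10-23
~$ dayspinner.spanto d: ~it
  0
~$ dayspinner.spanto d: 2214-02-18
  118
~$ sums.lessen x: 91
  -91
~$ dayspinner.dayname
  Saturday
~$ sums.load x: -28
  -28
~$ dayspinner.closeout
  2213-10-31
~$ dayspinner.stepdays n: 18
  2213-11-18
~$ sums.amplify x: -68
  1904

Answer: 2213-11-18


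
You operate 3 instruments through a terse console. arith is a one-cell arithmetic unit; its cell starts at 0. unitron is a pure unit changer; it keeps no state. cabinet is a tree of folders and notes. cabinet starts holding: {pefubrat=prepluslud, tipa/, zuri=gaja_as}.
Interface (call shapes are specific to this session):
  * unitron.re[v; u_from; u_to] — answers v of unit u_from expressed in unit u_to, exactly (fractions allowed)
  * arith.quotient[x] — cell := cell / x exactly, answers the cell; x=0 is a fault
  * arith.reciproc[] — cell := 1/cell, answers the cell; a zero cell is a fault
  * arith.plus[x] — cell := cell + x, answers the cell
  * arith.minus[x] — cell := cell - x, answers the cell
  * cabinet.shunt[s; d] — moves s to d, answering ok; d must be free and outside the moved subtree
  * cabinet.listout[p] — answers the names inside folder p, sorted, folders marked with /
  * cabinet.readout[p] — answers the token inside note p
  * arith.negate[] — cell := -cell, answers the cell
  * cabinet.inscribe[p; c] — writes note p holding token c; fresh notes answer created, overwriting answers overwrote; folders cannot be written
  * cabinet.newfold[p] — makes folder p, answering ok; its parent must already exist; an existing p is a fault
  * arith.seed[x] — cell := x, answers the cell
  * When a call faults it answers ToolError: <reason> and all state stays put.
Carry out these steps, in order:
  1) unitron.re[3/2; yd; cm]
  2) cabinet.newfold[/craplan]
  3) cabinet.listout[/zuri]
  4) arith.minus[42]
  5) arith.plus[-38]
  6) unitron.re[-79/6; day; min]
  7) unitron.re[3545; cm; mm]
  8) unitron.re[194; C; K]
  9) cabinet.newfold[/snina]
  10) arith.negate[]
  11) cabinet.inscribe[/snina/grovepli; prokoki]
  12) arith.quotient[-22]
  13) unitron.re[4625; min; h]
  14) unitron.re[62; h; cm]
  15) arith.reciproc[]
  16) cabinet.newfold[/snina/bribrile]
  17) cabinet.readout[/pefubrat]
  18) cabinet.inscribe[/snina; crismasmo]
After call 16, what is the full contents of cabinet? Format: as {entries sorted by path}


! 1. unitron.re(v→3/2, u_from→yd, u_to→cm) ~> 3429/25
! 2. cabinet.newfold(p→/craplan) ~> ok
! 3. cabinet.listout(p→/zuri) ~> ToolError: not a directory
! 4. arith.minus(x→42) ~> -42
! 5. arith.plus(x→-38) ~> -80
! 6. unitron.re(v→-79/6, u_from→day, u_to→min) ~> -18960
! 7. unitron.re(v→3545, u_from→cm, u_to→mm) ~> 35450
! 8. unitron.re(v→194, u_from→C, u_to→K) ~> 9343/20
! 9. cabinet.newfold(p→/snina) ~> ok
! 10. arith.negate() ~> 80
! 11. cabinet.inscribe(p→/snina/grovepli, c→prokoki) ~> created
! 12. arith.quotient(x→-22) ~> -40/11
! 13. unitron.re(v→4625, u_from→min, u_to→h) ~> 925/12
! 14. unitron.re(v→62, u_from→h, u_to→cm) ~> ToolError: incompatible units
! 15. arith.reciproc() ~> -11/40
! 16. cabinet.newfold(p→/snina/bribrile) ~> ok
! 17. cabinet.readout(p→/pefubrat) ~> prepluslud
! 18. cabinet.inscribe(p→/snina, c→crismasmo) ~> ToolError: is a directory

Answer: {craplan/, pefubrat=prepluslud, snina/, snina/bribrile/, snina/grovepli=prokoki, tipa/, zuri=gaja_as}
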